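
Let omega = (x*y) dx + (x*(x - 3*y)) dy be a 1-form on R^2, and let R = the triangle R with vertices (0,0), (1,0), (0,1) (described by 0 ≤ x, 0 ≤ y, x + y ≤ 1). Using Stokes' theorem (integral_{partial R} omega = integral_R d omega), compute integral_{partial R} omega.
integral_(partial R) omega = -1/3

Stokes: integral_partial_R omega = integral_R d omega with d omega = (∂Q/∂x - ∂P/∂y) dx ∧ dy.
  ∂Q/∂x = 2*x - 3*y
  ∂P/∂y = x
  integrand = ∂Q/∂x - ∂P/∂y = x - 3*y.
Integrating over R: integral_0^1 integral_0^{1-x} (x - 3*y) dy dx = -1/3.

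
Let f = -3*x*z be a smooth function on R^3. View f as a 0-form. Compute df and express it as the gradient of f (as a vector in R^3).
df = (-3*z) dx + (0) dy + (-3*x) dz; grad f = (-3*z, 0, -3*x)

For a 0-form f, d f = (∂f/∂x) dx + (∂f/∂y) dy + (∂f/∂z) dz. The components of the vector representation are exactly the entries of grad f in Cartesian coordinates:
  ∂f/∂x = -3*z
  ∂f/∂y = 0
  ∂f/∂z = -3*x.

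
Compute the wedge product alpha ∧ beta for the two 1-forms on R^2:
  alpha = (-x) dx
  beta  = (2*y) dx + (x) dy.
alpha ∧ beta = (-x^2) dx ∧ dy

Distribute the wedge, using dx_i ∧ dx_j = -dx_j ∧ dx_i and dx_i ∧ dx_i = 0. For each pair (i, j) with i < j, the coefficient of dx_i ∧ dx_j in alpha ∧ beta is (alpha_i * beta_j - alpha_j * beta_i). Collecting: alpha ∧ beta = (-x^2) dx ∧ dy.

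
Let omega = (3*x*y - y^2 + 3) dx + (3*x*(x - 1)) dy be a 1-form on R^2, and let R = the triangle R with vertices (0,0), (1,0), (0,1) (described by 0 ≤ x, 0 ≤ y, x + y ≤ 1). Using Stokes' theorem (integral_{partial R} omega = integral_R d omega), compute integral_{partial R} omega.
integral_(partial R) omega = -2/3

Stokes: integral_partial_R omega = integral_R d omega with d omega = (∂Q/∂x - ∂P/∂y) dx ∧ dy.
  ∂Q/∂x = 6*x - 3
  ∂P/∂y = 3*x - 2*y
  integrand = ∂Q/∂x - ∂P/∂y = 3*x + 2*y - 3.
Integrating over R: integral_0^1 integral_0^{1-x} (3*x + 2*y - 3) dy dx = -2/3.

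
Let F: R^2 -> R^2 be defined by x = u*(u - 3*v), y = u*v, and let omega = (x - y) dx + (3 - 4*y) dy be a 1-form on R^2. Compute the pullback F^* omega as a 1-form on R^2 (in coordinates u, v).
F^* omega = (2*u^3 - 11*u^2*v + 8*u*v^2 + 3*v) du + (u*(-3*u^2 + 8*u*v + 3)) dv

Using F^*(f dg) = (f ∘ F) d(g ∘ F), substitute each coordinate x_i by F_i(u, v) in f_i, and replace dx_i by d F_i = (∂F_i/∂u) du + (∂F_i/∂v) dv.
  For the x component: f_1(F) = u*(u - 4*v); d F_1 = (2*u - 3*v) du + (-3*u) dv
  For the y component: f_2(F) = -4*u*v + 3; d F_2 = (v) du + (u) dv
Combining and collecting du, dv coefficients:
  coeff of du: 2*u^3 - 11*u^2*v + 8*u*v^2 + 3*v
  coeff of dv: u*(-3*u^2 + 8*u*v + 3)
F^* omega = (2*u^3 - 11*u^2*v + 8*u*v^2 + 3*v) du + (u*(-3*u^2 + 8*u*v + 3)) dv.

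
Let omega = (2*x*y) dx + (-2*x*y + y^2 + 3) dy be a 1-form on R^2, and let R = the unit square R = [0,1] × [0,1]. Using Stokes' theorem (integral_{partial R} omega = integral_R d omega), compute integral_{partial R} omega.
integral_(partial R) omega = -2

Stokes: integral_partial_R omega = integral_R d omega with d omega = (∂Q/∂x - ∂P/∂y) dx ∧ dy.
  ∂Q/∂x = -2*y
  ∂P/∂y = 2*x
  integrand = ∂Q/∂x - ∂P/∂y = -2*x - 2*y.
Integrating over R: integral_0^1 integral_0^1 (-2*x - 2*y) dx dy = -2.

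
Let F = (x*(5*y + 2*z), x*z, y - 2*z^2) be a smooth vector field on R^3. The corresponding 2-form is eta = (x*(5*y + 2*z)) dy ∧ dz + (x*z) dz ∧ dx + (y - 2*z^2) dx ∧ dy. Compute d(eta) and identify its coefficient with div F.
d(eta) = (5*y - 2*z) dx ∧ dy ∧ dz; div F = 5*y - 2*z

For a 2-form in R^3 of the form above, applying d gives a 3-form with coefficient ∂P/∂x + ∂Q/∂y + ∂R/∂z:
  ∂P/∂x = 5*y + 2*z
  ∂Q/∂y = 0
  ∂R/∂z = -4*z
Sum = 5*y - 2*z, which is exactly div F.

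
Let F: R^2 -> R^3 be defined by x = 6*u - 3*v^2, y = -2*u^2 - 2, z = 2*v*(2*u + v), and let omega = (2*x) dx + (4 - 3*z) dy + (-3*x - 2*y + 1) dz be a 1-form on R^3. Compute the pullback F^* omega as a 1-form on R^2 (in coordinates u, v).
F^* omega = (64*u^2*v + 24*u*v^2 - 72*u*v + 56*u + 36*v^3 - 36*v^2 + 20*v) du + (16*u^3 + 16*u^2*v - 72*u^2 + 36*u*v^2 - 144*u*v + 20*u + 72*v^3 + 20*v) dv

Using F^*(f dg) = (f ∘ F) d(g ∘ F), substitute each coordinate x_i by F_i(u, v) in f_i, and replace dx_i by d F_i = (∂F_i/∂u) du + (∂F_i/∂v) dv.
  For the x component: f_1(F) = 12*u - 6*v^2; d F_1 = (6) du + (-6*v) dv
  For the y component: f_2(F) = -12*u*v - 6*v^2 + 4; d F_2 = (-4*u) du + (0) dv
  For the z component: f_3(F) = 4*u^2 - 18*u + 9*v^2 + 5; d F_3 = (4*v) du + (4*u + 4*v) dv
Combining and collecting du, dv coefficients:
  coeff of du: 64*u^2*v + 24*u*v^2 - 72*u*v + 56*u + 36*v^3 - 36*v^2 + 20*v
  coeff of dv: 16*u^3 + 16*u^2*v - 72*u^2 + 36*u*v^2 - 144*u*v + 20*u + 72*v^3 + 20*v
F^* omega = (64*u^2*v + 24*u*v^2 - 72*u*v + 56*u + 36*v^3 - 36*v^2 + 20*v) du + (16*u^3 + 16*u^2*v - 72*u^2 + 36*u*v^2 - 144*u*v + 20*u + 72*v^3 + 20*v) dv.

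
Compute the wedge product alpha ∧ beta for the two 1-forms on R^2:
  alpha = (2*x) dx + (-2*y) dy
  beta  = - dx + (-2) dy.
alpha ∧ beta = (-4*x - 2*y) dx ∧ dy

Distribute the wedge, using dx_i ∧ dx_j = -dx_j ∧ dx_i and dx_i ∧ dx_i = 0. For each pair (i, j) with i < j, the coefficient of dx_i ∧ dx_j in alpha ∧ beta is (alpha_i * beta_j - alpha_j * beta_i). Collecting: alpha ∧ beta = (-4*x - 2*y) dx ∧ dy.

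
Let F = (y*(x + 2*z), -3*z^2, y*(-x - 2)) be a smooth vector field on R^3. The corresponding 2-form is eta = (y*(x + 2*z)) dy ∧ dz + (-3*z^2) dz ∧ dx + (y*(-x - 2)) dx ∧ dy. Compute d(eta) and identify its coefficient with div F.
d(eta) = (y) dx ∧ dy ∧ dz; div F = y

For a 2-form in R^3 of the form above, applying d gives a 3-form with coefficient ∂P/∂x + ∂Q/∂y + ∂R/∂z:
  ∂P/∂x = y
  ∂Q/∂y = 0
  ∂R/∂z = 0
Sum = y, which is exactly div F.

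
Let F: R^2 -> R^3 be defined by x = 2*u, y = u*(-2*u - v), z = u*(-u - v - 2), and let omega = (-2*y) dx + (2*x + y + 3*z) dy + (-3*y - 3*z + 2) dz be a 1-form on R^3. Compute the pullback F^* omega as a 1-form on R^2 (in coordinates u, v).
F^* omega = (2*u^3 - 14*u^2 - 2*u*v^2 - 12*u*v - 16*u - 2*v - 4) du + (2*u*(-2*u^2 - u*v - 2*u - 1)) dv

Using F^*(f dg) = (f ∘ F) d(g ∘ F), substitute each coordinate x_i by F_i(u, v) in f_i, and replace dx_i by d F_i = (∂F_i/∂u) du + (∂F_i/∂v) dv.
  For the x component: f_1(F) = 2*u*(2*u + v); d F_1 = (2) du + (0) dv
  For the y component: f_2(F) = u*(-5*u - 4*v - 2); d F_2 = (-4*u - v) du + (-u) dv
  For the z component: f_3(F) = 9*u^2 + 6*u*v + 6*u + 2; d F_3 = (-2*u - v - 2) du + (-u) dv
Combining and collecting du, dv coefficients:
  coeff of du: 2*u^3 - 14*u^2 - 2*u*v^2 - 12*u*v - 16*u - 2*v - 4
  coeff of dv: 2*u*(-2*u^2 - u*v - 2*u - 1)
F^* omega = (2*u^3 - 14*u^2 - 2*u*v^2 - 12*u*v - 16*u - 2*v - 4) du + (2*u*(-2*u^2 - u*v - 2*u - 1)) dv.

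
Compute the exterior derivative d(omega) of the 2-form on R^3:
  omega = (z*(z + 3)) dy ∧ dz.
d(omega) = 0

For a 2-form omega = sum_{i<j} g_{ij} dx_i ∧ dx_j, the exterior derivative is
  d(omega) = sum_{i<j} d(g_{ij}) ∧ dx_i ∧ dx_j = sum_{i<j, k} (∂g_{ij}/∂x_k) dx_k ∧ dx_i ∧ dx_j.
Expand each term, using dx_k ∧ dx_i ∧ dx_j = sgn(permutation) dx_{(a)} ∧ dx_{(b)} ∧ dx_{(c)} with (a < b < c) sorted:

Collecting like 3-forms: d(omega) = 0.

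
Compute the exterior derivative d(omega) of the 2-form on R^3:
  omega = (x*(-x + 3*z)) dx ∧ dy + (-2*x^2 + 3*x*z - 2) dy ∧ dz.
d(omega) = (-x + 3*z) dx ∧ dy ∧ dz

For a 2-form omega = sum_{i<j} g_{ij} dx_i ∧ dx_j, the exterior derivative is
  d(omega) = sum_{i<j} d(g_{ij}) ∧ dx_i ∧ dx_j = sum_{i<j, k} (∂g_{ij}/∂x_k) dx_k ∧ dx_i ∧ dx_j.
Expand each term, using dx_k ∧ dx_i ∧ dx_j = sgn(permutation) dx_{(a)} ∧ dx_{(b)} ∧ dx_{(c)} with (a < b < c) sorted:
  d(x*(-x + 3*z)) includes (∂/∂z)(x*(-x + 3*z)) dz = (3*x) dz, which multiplied by dx ∧ dy gives (3*x) dx ∧ dy ∧ dz
  d(-2*x^2 + 3*x*z - 2) includes (∂/∂x)(-2*x^2 + 3*x*z - 2) dx = (-4*x + 3*z) dx, which multiplied by dy ∧ dz gives (-4*x + 3*z) dx ∧ dy ∧ dz
Collecting like 3-forms: d(omega) = (-x + 3*z) dx ∧ dy ∧ dz.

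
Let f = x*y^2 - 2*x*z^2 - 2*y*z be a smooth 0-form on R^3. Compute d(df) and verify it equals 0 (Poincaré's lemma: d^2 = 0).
d(df) = 0

Step 1: df = sum_i (∂f/∂x_i) dx_i = (y^2 - 2*z^2) dx + (2*x*y - 2*z) dy + (-4*x*z - 2*y) dz.
Step 2: Apply d again. Using the 1-form formula, the coefficient of dx ∧ dy in d(df) is ∂^2 f/∂x ∂y - ∂^2 f/∂y ∂x = (2*y) - (2*y) = 0 (equality of mixed partials for smooth f).
Similarly for dx ∧ dz and dy ∧ dz — all coefficients vanish. So d(df) = 0.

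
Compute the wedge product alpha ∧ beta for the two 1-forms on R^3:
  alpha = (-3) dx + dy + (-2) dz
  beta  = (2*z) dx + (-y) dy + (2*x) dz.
alpha ∧ beta = (3*y - 2*z) dx ∧ dy + (-6*x + 4*z) dx ∧ dz + (2*x - 2*y) dy ∧ dz

Distribute the wedge, using dx_i ∧ dx_j = -dx_j ∧ dx_i and dx_i ∧ dx_i = 0. For each pair (i, j) with i < j, the coefficient of dx_i ∧ dx_j in alpha ∧ beta is (alpha_i * beta_j - alpha_j * beta_i). Collecting: alpha ∧ beta = (3*y - 2*z) dx ∧ dy + (-6*x + 4*z) dx ∧ dz + (2*x - 2*y) dy ∧ dz.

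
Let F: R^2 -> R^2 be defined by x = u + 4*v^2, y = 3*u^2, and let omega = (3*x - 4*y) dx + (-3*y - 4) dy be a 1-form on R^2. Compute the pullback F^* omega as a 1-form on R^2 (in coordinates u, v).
F^* omega = (-54*u^3 - 12*u^2 - 21*u + 12*v^2) du + (24*v*(-4*u^2 + u + 4*v^2)) dv

Using F^*(f dg) = (f ∘ F) d(g ∘ F), substitute each coordinate x_i by F_i(u, v) in f_i, and replace dx_i by d F_i = (∂F_i/∂u) du + (∂F_i/∂v) dv.
  For the x component: f_1(F) = -12*u^2 + 3*u + 12*v^2; d F_1 = (1) du + (8*v) dv
  For the y component: f_2(F) = -9*u^2 - 4; d F_2 = (6*u) du + (0) dv
Combining and collecting du, dv coefficients:
  coeff of du: -54*u^3 - 12*u^2 - 21*u + 12*v^2
  coeff of dv: 24*v*(-4*u^2 + u + 4*v^2)
F^* omega = (-54*u^3 - 12*u^2 - 21*u + 12*v^2) du + (24*v*(-4*u^2 + u + 4*v^2)) dv.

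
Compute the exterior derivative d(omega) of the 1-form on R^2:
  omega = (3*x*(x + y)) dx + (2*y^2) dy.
d(omega) = (-3*x) dx ∧ dy

For a 1-form omega = sum_i f_i dx_i, the exterior derivative is
  d(omega) = sum_{i < j} (∂f_j/∂x_i - ∂f_i/∂x_j) dx_i ∧ dx_j.
  coefficient of dx ∧ dy: ∂f_2/∂x - ∂f_1/∂y = ∂(2*y^2)/∂x - ∂(3*x*(x + y))/∂y = -3*x
Assembling: d(omega) = (-3*x) dx ∧ dy.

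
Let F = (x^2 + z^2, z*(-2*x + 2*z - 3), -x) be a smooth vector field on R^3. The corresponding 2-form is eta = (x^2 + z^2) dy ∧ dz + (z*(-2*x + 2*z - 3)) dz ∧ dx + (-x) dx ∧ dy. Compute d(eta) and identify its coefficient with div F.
d(eta) = (2*x) dx ∧ dy ∧ dz; div F = 2*x

For a 2-form in R^3 of the form above, applying d gives a 3-form with coefficient ∂P/∂x + ∂Q/∂y + ∂R/∂z:
  ∂P/∂x = 2*x
  ∂Q/∂y = 0
  ∂R/∂z = 0
Sum = 2*x, which is exactly div F.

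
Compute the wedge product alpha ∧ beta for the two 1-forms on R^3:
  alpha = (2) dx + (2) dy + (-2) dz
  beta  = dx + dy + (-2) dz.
alpha ∧ beta = (-2) dx ∧ dz + (-2) dy ∧ dz

Distribute the wedge, using dx_i ∧ dx_j = -dx_j ∧ dx_i and dx_i ∧ dx_i = 0. For each pair (i, j) with i < j, the coefficient of dx_i ∧ dx_j in alpha ∧ beta is (alpha_i * beta_j - alpha_j * beta_i). Collecting: alpha ∧ beta = (-2) dx ∧ dz + (-2) dy ∧ dz.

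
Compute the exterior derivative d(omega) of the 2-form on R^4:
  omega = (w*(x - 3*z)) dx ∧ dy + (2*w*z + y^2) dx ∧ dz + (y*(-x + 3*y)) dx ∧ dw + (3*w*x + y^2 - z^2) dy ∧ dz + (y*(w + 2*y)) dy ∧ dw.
d(omega) = (-2*y) dx ∧ dy ∧ dz + (2*x - 6*y - 3*z) dx ∧ dy ∧ dw + (2*z) dx ∧ dz ∧ dw + (3*x) dy ∧ dz ∧ dw

For a 2-form omega = sum_{i<j} g_{ij} dx_i ∧ dx_j, the exterior derivative is
  d(omega) = sum_{i<j} d(g_{ij}) ∧ dx_i ∧ dx_j = sum_{i<j, k} (∂g_{ij}/∂x_k) dx_k ∧ dx_i ∧ dx_j.
Expand each term, using dx_k ∧ dx_i ∧ dx_j = sgn(permutation) dx_{(a)} ∧ dx_{(b)} ∧ dx_{(c)} with (a < b < c) sorted:
  d(w*(x - 3*z)) includes (∂/∂z)(w*(x - 3*z)) dz = (-3*w) dz, which multiplied by dx ∧ dy gives (-3*w) dx ∧ dy ∧ dz
  d(w*(x - 3*z)) includes (∂/∂w)(w*(x - 3*z)) dw = (x - 3*z) dw, which multiplied by dx ∧ dy gives (x - 3*z) dx ∧ dy ∧ dw
  d(2*w*z + y^2) includes (∂/∂y)(2*w*z + y^2) dy = (2*y) dy, which multiplied by dx ∧ dz gives (-2*y) dx ∧ dy ∧ dz
  d(2*w*z + y^2) includes (∂/∂w)(2*w*z + y^2) dw = (2*z) dw, which multiplied by dx ∧ dz gives (2*z) dx ∧ dz ∧ dw
  d(y*(-x + 3*y)) includes (∂/∂y)(y*(-x + 3*y)) dy = (-x + 6*y) dy, which multiplied by dx ∧ dw gives (x - 6*y) dx ∧ dy ∧ dw
  d(3*w*x + y^2 - z^2) includes (∂/∂x)(3*w*x + y^2 - z^2) dx = (3*w) dx, which multiplied by dy ∧ dz gives (3*w) dx ∧ dy ∧ dz
  d(3*w*x + y^2 - z^2) includes (∂/∂w)(3*w*x + y^2 - z^2) dw = (3*x) dw, which multiplied by dy ∧ dz gives (3*x) dy ∧ dz ∧ dw
Collecting like 3-forms: d(omega) = (-2*y) dx ∧ dy ∧ dz + (2*x - 6*y - 3*z) dx ∧ dy ∧ dw + (2*z) dx ∧ dz ∧ dw + (3*x) dy ∧ dz ∧ dw.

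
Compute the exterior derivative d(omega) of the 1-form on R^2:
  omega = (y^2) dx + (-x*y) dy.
d(omega) = (-3*y) dx ∧ dy

For a 1-form omega = sum_i f_i dx_i, the exterior derivative is
  d(omega) = sum_{i < j} (∂f_j/∂x_i - ∂f_i/∂x_j) dx_i ∧ dx_j.
  coefficient of dx ∧ dy: ∂f_2/∂x - ∂f_1/∂y = ∂(-x*y)/∂x - ∂(y^2)/∂y = -3*y
Assembling: d(omega) = (-3*y) dx ∧ dy.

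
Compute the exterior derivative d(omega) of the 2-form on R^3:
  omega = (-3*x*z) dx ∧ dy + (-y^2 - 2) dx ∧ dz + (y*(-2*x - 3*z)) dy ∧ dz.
d(omega) = (-3*x) dx ∧ dy ∧ dz

For a 2-form omega = sum_{i<j} g_{ij} dx_i ∧ dx_j, the exterior derivative is
  d(omega) = sum_{i<j} d(g_{ij}) ∧ dx_i ∧ dx_j = sum_{i<j, k} (∂g_{ij}/∂x_k) dx_k ∧ dx_i ∧ dx_j.
Expand each term, using dx_k ∧ dx_i ∧ dx_j = sgn(permutation) dx_{(a)} ∧ dx_{(b)} ∧ dx_{(c)} with (a < b < c) sorted:
  d(-3*x*z) includes (∂/∂z)(-3*x*z) dz = (-3*x) dz, which multiplied by dx ∧ dy gives (-3*x) dx ∧ dy ∧ dz
  d(-y^2 - 2) includes (∂/∂y)(-y^2 - 2) dy = (-2*y) dy, which multiplied by dx ∧ dz gives (2*y) dx ∧ dy ∧ dz
  d(y*(-2*x - 3*z)) includes (∂/∂x)(y*(-2*x - 3*z)) dx = (-2*y) dx, which multiplied by dy ∧ dz gives (-2*y) dx ∧ dy ∧ dz
Collecting like 3-forms: d(omega) = (-3*x) dx ∧ dy ∧ dz.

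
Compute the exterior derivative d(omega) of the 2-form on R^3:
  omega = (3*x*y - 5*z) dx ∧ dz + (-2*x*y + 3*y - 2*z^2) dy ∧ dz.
d(omega) = (-3*x - 2*y) dx ∧ dy ∧ dz

For a 2-form omega = sum_{i<j} g_{ij} dx_i ∧ dx_j, the exterior derivative is
  d(omega) = sum_{i<j} d(g_{ij}) ∧ dx_i ∧ dx_j = sum_{i<j, k} (∂g_{ij}/∂x_k) dx_k ∧ dx_i ∧ dx_j.
Expand each term, using dx_k ∧ dx_i ∧ dx_j = sgn(permutation) dx_{(a)} ∧ dx_{(b)} ∧ dx_{(c)} with (a < b < c) sorted:
  d(3*x*y - 5*z) includes (∂/∂y)(3*x*y - 5*z) dy = (3*x) dy, which multiplied by dx ∧ dz gives (-3*x) dx ∧ dy ∧ dz
  d(-2*x*y + 3*y - 2*z^2) includes (∂/∂x)(-2*x*y + 3*y - 2*z^2) dx = (-2*y) dx, which multiplied by dy ∧ dz gives (-2*y) dx ∧ dy ∧ dz
Collecting like 3-forms: d(omega) = (-3*x - 2*y) dx ∧ dy ∧ dz.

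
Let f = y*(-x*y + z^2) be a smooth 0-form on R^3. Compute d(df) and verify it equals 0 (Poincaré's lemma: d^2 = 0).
d(df) = 0

Step 1: df = sum_i (∂f/∂x_i) dx_i = (-y^2) dx + (-2*x*y + z^2) dy + (2*y*z) dz.
Step 2: Apply d again. Using the 1-form formula, the coefficient of dx ∧ dy in d(df) is ∂^2 f/∂x ∂y - ∂^2 f/∂y ∂x = (-2*y) - (-2*y) = 0 (equality of mixed partials for smooth f).
Similarly for dx ∧ dz and dy ∧ dz — all coefficients vanish. So d(df) = 0.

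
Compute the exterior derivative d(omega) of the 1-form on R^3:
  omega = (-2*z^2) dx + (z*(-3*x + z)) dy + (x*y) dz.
d(omega) = (-3*z) dx ∧ dy + (y + 4*z) dx ∧ dz + (4*x - 2*z) dy ∧ dz

For a 1-form omega = sum_i f_i dx_i, the exterior derivative is
  d(omega) = sum_{i < j} (∂f_j/∂x_i - ∂f_i/∂x_j) dx_i ∧ dx_j.
  coefficient of dx ∧ dy: ∂f_2/∂x - ∂f_1/∂y = ∂(z*(-3*x + z))/∂x - ∂(-2*z^2)/∂y = -3*z
  coefficient of dx ∧ dz: ∂f_3/∂x - ∂f_1/∂z = ∂(x*y)/∂x - ∂(-2*z^2)/∂z = y + 4*z
  coefficient of dy ∧ dz: ∂f_3/∂y - ∂f_2/∂z = ∂(x*y)/∂y - ∂(z*(-3*x + z))/∂z = 4*x - 2*z
Assembling: d(omega) = (-3*z) dx ∧ dy + (y + 4*z) dx ∧ dz + (4*x - 2*z) dy ∧ dz.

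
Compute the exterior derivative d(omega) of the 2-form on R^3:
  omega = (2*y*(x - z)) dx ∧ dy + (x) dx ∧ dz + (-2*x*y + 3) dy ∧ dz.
d(omega) = (-4*y) dx ∧ dy ∧ dz

For a 2-form omega = sum_{i<j} g_{ij} dx_i ∧ dx_j, the exterior derivative is
  d(omega) = sum_{i<j} d(g_{ij}) ∧ dx_i ∧ dx_j = sum_{i<j, k} (∂g_{ij}/∂x_k) dx_k ∧ dx_i ∧ dx_j.
Expand each term, using dx_k ∧ dx_i ∧ dx_j = sgn(permutation) dx_{(a)} ∧ dx_{(b)} ∧ dx_{(c)} with (a < b < c) sorted:
  d(2*y*(x - z)) includes (∂/∂z)(2*y*(x - z)) dz = (-2*y) dz, which multiplied by dx ∧ dy gives (-2*y) dx ∧ dy ∧ dz
  d(-2*x*y + 3) includes (∂/∂x)(-2*x*y + 3) dx = (-2*y) dx, which multiplied by dy ∧ dz gives (-2*y) dx ∧ dy ∧ dz
Collecting like 3-forms: d(omega) = (-4*y) dx ∧ dy ∧ dz.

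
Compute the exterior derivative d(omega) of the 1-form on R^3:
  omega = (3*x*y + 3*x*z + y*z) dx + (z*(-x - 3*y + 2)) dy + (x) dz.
d(omega) = (-3*x - 2*z) dx ∧ dy + (-3*x - y + 1) dx ∧ dz + (x + 3*y - 2) dy ∧ dz

For a 1-form omega = sum_i f_i dx_i, the exterior derivative is
  d(omega) = sum_{i < j} (∂f_j/∂x_i - ∂f_i/∂x_j) dx_i ∧ dx_j.
  coefficient of dx ∧ dy: ∂f_2/∂x - ∂f_1/∂y = ∂(z*(-x - 3*y + 2))/∂x - ∂(3*x*y + 3*x*z + y*z)/∂y = -3*x - 2*z
  coefficient of dx ∧ dz: ∂f_3/∂x - ∂f_1/∂z = ∂(x)/∂x - ∂(3*x*y + 3*x*z + y*z)/∂z = -3*x - y + 1
  coefficient of dy ∧ dz: ∂f_3/∂y - ∂f_2/∂z = ∂(x)/∂y - ∂(z*(-x - 3*y + 2))/∂z = x + 3*y - 2
Assembling: d(omega) = (-3*x - 2*z) dx ∧ dy + (-3*x - y + 1) dx ∧ dz + (x + 3*y - 2) dy ∧ dz.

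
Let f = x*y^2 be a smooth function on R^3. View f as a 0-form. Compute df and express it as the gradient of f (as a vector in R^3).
df = (y^2) dx + (2*x*y) dy + (0) dz; grad f = (y^2, 2*x*y, 0)

For a 0-form f, d f = (∂f/∂x) dx + (∂f/∂y) dy + (∂f/∂z) dz. The components of the vector representation are exactly the entries of grad f in Cartesian coordinates:
  ∂f/∂x = y^2
  ∂f/∂y = 2*x*y
  ∂f/∂z = 0.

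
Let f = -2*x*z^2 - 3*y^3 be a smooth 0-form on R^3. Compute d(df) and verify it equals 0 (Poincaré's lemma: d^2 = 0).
d(df) = 0

Step 1: df = sum_i (∂f/∂x_i) dx_i = (-2*z^2) dx + (-9*y^2) dy + (-4*x*z) dz.
Step 2: Apply d again. Using the 1-form formula, the coefficient of dx ∧ dy in d(df) is ∂^2 f/∂x ∂y - ∂^2 f/∂y ∂x = (0) - (0) = 0 (equality of mixed partials for smooth f).
Similarly for dx ∧ dz and dy ∧ dz — all coefficients vanish. So d(df) = 0.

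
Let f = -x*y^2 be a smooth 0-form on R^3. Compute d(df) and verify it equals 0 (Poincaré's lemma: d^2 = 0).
d(df) = 0

Step 1: df = sum_i (∂f/∂x_i) dx_i = (-y^2) dx + (-2*x*y) dy + (0) dz.
Step 2: Apply d again. Using the 1-form formula, the coefficient of dx ∧ dy in d(df) is ∂^2 f/∂x ∂y - ∂^2 f/∂y ∂x = (-2*y) - (-2*y) = 0 (equality of mixed partials for smooth f).
Similarly for dx ∧ dz and dy ∧ dz — all coefficients vanish. So d(df) = 0.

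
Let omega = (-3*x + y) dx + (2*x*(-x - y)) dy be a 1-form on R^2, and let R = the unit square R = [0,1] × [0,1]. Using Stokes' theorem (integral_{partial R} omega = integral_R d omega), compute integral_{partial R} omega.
integral_(partial R) omega = -4

Stokes: integral_partial_R omega = integral_R d omega with d omega = (∂Q/∂x - ∂P/∂y) dx ∧ dy.
  ∂Q/∂x = -4*x - 2*y
  ∂P/∂y = 1
  integrand = ∂Q/∂x - ∂P/∂y = -4*x - 2*y - 1.
Integrating over R: integral_0^1 integral_0^1 (-4*x - 2*y - 1) dx dy = -4.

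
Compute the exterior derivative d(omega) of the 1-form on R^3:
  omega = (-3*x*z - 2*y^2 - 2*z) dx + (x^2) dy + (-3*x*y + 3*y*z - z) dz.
d(omega) = (2*x + 4*y) dx ∧ dy + (3*x - 3*y + 2) dx ∧ dz + (-3*x + 3*z) dy ∧ dz

For a 1-form omega = sum_i f_i dx_i, the exterior derivative is
  d(omega) = sum_{i < j} (∂f_j/∂x_i - ∂f_i/∂x_j) dx_i ∧ dx_j.
  coefficient of dx ∧ dy: ∂f_2/∂x - ∂f_1/∂y = ∂(x^2)/∂x - ∂(-3*x*z - 2*y^2 - 2*z)/∂y = 2*x + 4*y
  coefficient of dx ∧ dz: ∂f_3/∂x - ∂f_1/∂z = ∂(-3*x*y + 3*y*z - z)/∂x - ∂(-3*x*z - 2*y^2 - 2*z)/∂z = 3*x - 3*y + 2
  coefficient of dy ∧ dz: ∂f_3/∂y - ∂f_2/∂z = ∂(-3*x*y + 3*y*z - z)/∂y - ∂(x^2)/∂z = -3*x + 3*z
Assembling: d(omega) = (2*x + 4*y) dx ∧ dy + (3*x - 3*y + 2) dx ∧ dz + (-3*x + 3*z) dy ∧ dz.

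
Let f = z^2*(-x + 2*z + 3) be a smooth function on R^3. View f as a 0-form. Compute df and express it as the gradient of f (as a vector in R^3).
df = (-z^2) dx + (0) dy + (2*z*(-x + 3*z + 3)) dz; grad f = (-z^2, 0, 2*z*(-x + 3*z + 3))

For a 0-form f, d f = (∂f/∂x) dx + (∂f/∂y) dy + (∂f/∂z) dz. The components of the vector representation are exactly the entries of grad f in Cartesian coordinates:
  ∂f/∂x = -z^2
  ∂f/∂y = 0
  ∂f/∂z = 2*z*(-x + 3*z + 3).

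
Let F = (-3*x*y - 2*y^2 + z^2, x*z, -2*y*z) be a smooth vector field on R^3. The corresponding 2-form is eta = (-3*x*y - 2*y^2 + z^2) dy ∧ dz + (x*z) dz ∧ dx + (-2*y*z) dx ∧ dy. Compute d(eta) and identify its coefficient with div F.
d(eta) = (-5*y) dx ∧ dy ∧ dz; div F = -5*y

For a 2-form in R^3 of the form above, applying d gives a 3-form with coefficient ∂P/∂x + ∂Q/∂y + ∂R/∂z:
  ∂P/∂x = -3*y
  ∂Q/∂y = 0
  ∂R/∂z = -2*y
Sum = -5*y, which is exactly div F.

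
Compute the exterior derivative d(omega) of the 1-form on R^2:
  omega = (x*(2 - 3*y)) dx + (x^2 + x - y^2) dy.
d(omega) = (5*x + 1) dx ∧ dy

For a 1-form omega = sum_i f_i dx_i, the exterior derivative is
  d(omega) = sum_{i < j} (∂f_j/∂x_i - ∂f_i/∂x_j) dx_i ∧ dx_j.
  coefficient of dx ∧ dy: ∂f_2/∂x - ∂f_1/∂y = ∂(x^2 + x - y^2)/∂x - ∂(x*(2 - 3*y))/∂y = 5*x + 1
Assembling: d(omega) = (5*x + 1) dx ∧ dy.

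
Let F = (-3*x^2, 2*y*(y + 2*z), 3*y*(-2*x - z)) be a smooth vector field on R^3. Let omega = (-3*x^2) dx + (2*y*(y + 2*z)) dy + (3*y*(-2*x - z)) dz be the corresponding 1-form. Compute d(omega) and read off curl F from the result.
d(omega) = (-6*x - 4*y - 3*z) dy ∧ dz + (6*y) dz ∧ dx + (0) dx ∧ dy; curl F = (-6*x - 4*y - 3*z, 6*y, 0)

d omega = sum_{i<j} (∂f_j/∂x_i - ∂f_i/∂x_j) dx_i ∧ dx_j. Under the identification (dy ∧ dz, dz ∧ dx, dx ∧ dy) ↔ (e_x, e_y, e_z), the coefficients are exactly the components of curl F. Compute:
  ∂R/∂y - ∂Q/∂z = (-6*x - 3*z) - (4*y) = -6*x - 4*y - 3*z
  ∂P/∂z - ∂R/∂x = (0) - (-6*y) = 6*y
  ∂Q/∂x - ∂P/∂y = (0) - (0) = 0.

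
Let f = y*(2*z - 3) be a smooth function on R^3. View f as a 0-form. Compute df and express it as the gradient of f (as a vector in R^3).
df = (0) dx + (2*z - 3) dy + (2*y) dz; grad f = (0, 2*z - 3, 2*y)

For a 0-form f, d f = (∂f/∂x) dx + (∂f/∂y) dy + (∂f/∂z) dz. The components of the vector representation are exactly the entries of grad f in Cartesian coordinates:
  ∂f/∂x = 0
  ∂f/∂y = 2*z - 3
  ∂f/∂z = 2*y.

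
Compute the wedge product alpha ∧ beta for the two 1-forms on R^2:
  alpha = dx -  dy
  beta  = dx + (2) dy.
alpha ∧ beta = (3) dx ∧ dy

Distribute the wedge, using dx_i ∧ dx_j = -dx_j ∧ dx_i and dx_i ∧ dx_i = 0. For each pair (i, j) with i < j, the coefficient of dx_i ∧ dx_j in alpha ∧ beta is (alpha_i * beta_j - alpha_j * beta_i). Collecting: alpha ∧ beta = (3) dx ∧ dy.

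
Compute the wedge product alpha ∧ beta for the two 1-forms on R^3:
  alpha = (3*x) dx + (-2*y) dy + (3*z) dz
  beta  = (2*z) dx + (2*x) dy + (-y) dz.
alpha ∧ beta = (6*x^2 + 4*y*z) dx ∧ dy + (-3*x*y - 6*z^2) dx ∧ dz + (-6*x*z + 2*y^2) dy ∧ dz

Distribute the wedge, using dx_i ∧ dx_j = -dx_j ∧ dx_i and dx_i ∧ dx_i = 0. For each pair (i, j) with i < j, the coefficient of dx_i ∧ dx_j in alpha ∧ beta is (alpha_i * beta_j - alpha_j * beta_i). Collecting: alpha ∧ beta = (6*x^2 + 4*y*z) dx ∧ dy + (-3*x*y - 6*z^2) dx ∧ dz + (-6*x*z + 2*y^2) dy ∧ dz.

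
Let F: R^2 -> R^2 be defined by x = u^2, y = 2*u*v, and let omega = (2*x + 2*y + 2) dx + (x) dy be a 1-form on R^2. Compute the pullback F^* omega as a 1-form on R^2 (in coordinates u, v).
F^* omega = (2*u*(2*u^2 + 5*u*v + 2)) du + (2*u^3) dv

Using F^*(f dg) = (f ∘ F) d(g ∘ F), substitute each coordinate x_i by F_i(u, v) in f_i, and replace dx_i by d F_i = (∂F_i/∂u) du + (∂F_i/∂v) dv.
  For the x component: f_1(F) = 2*u^2 + 4*u*v + 2; d F_1 = (2*u) du + (0) dv
  For the y component: f_2(F) = u^2; d F_2 = (2*v) du + (2*u) dv
Combining and collecting du, dv coefficients:
  coeff of du: 2*u*(2*u^2 + 5*u*v + 2)
  coeff of dv: 2*u^3
F^* omega = (2*u*(2*u^2 + 5*u*v + 2)) du + (2*u^3) dv.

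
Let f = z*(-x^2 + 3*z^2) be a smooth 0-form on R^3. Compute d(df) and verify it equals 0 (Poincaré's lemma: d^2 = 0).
d(df) = 0

Step 1: df = sum_i (∂f/∂x_i) dx_i = (-2*x*z) dx + (0) dy + (-x^2 + 9*z^2) dz.
Step 2: Apply d again. Using the 1-form formula, the coefficient of dx ∧ dy in d(df) is ∂^2 f/∂x ∂y - ∂^2 f/∂y ∂x = (0) - (0) = 0 (equality of mixed partials for smooth f).
Similarly for dx ∧ dz and dy ∧ dz — all coefficients vanish. So d(df) = 0.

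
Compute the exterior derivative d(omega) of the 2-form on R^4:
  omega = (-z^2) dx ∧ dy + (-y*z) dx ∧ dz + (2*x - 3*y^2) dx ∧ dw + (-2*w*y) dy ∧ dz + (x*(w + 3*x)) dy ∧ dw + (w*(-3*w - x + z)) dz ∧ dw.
d(omega) = (-z) dx ∧ dy ∧ dz + (w + 6*x + 6*y) dx ∧ dy ∧ dw + (-2*y) dy ∧ dz ∧ dw + (-w) dx ∧ dz ∧ dw

For a 2-form omega = sum_{i<j} g_{ij} dx_i ∧ dx_j, the exterior derivative is
  d(omega) = sum_{i<j} d(g_{ij}) ∧ dx_i ∧ dx_j = sum_{i<j, k} (∂g_{ij}/∂x_k) dx_k ∧ dx_i ∧ dx_j.
Expand each term, using dx_k ∧ dx_i ∧ dx_j = sgn(permutation) dx_{(a)} ∧ dx_{(b)} ∧ dx_{(c)} with (a < b < c) sorted:
  d(-z^2) includes (∂/∂z)(-z^2) dz = (-2*z) dz, which multiplied by dx ∧ dy gives (-2*z) dx ∧ dy ∧ dz
  d(-y*z) includes (∂/∂y)(-y*z) dy = (-z) dy, which multiplied by dx ∧ dz gives (z) dx ∧ dy ∧ dz
  d(2*x - 3*y^2) includes (∂/∂y)(2*x - 3*y^2) dy = (-6*y) dy, which multiplied by dx ∧ dw gives (6*y) dx ∧ dy ∧ dw
  d(-2*w*y) includes (∂/∂w)(-2*w*y) dw = (-2*y) dw, which multiplied by dy ∧ dz gives (-2*y) dy ∧ dz ∧ dw
  d(x*(w + 3*x)) includes (∂/∂x)(x*(w + 3*x)) dx = (w + 6*x) dx, which multiplied by dy ∧ dw gives (w + 6*x) dx ∧ dy ∧ dw
  d(w*(-3*w - x + z)) includes (∂/∂x)(w*(-3*w - x + z)) dx = (-w) dx, which multiplied by dz ∧ dw gives (-w) dx ∧ dz ∧ dw
Collecting like 3-forms: d(omega) = (-z) dx ∧ dy ∧ dz + (w + 6*x + 6*y) dx ∧ dy ∧ dw + (-2*y) dy ∧ dz ∧ dw + (-w) dx ∧ dz ∧ dw.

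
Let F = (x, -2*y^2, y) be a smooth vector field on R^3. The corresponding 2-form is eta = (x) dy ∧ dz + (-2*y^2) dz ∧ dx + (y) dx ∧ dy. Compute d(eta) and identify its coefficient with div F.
d(eta) = (1 - 4*y) dx ∧ dy ∧ dz; div F = 1 - 4*y

For a 2-form in R^3 of the form above, applying d gives a 3-form with coefficient ∂P/∂x + ∂Q/∂y + ∂R/∂z:
  ∂P/∂x = 1
  ∂Q/∂y = -4*y
  ∂R/∂z = 0
Sum = 1 - 4*y, which is exactly div F.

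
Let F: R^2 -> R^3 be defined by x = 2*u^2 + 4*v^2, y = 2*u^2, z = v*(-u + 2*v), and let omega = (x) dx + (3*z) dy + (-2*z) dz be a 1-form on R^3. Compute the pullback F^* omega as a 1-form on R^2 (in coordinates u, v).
F^* omega = (8*u^3 - 12*u^2*v + 38*u*v^2 + 4*v^3) du + (2*v*(7*u^2 + 6*u*v + 8*v^2)) dv

Using F^*(f dg) = (f ∘ F) d(g ∘ F), substitute each coordinate x_i by F_i(u, v) in f_i, and replace dx_i by d F_i = (∂F_i/∂u) du + (∂F_i/∂v) dv.
  For the x component: f_1(F) = 2*u^2 + 4*v^2; d F_1 = (4*u) du + (8*v) dv
  For the y component: f_2(F) = 3*v*(-u + 2*v); d F_2 = (4*u) du + (0) dv
  For the z component: f_3(F) = 2*v*(u - 2*v); d F_3 = (-v) du + (-u + 4*v) dv
Combining and collecting du, dv coefficients:
  coeff of du: 8*u^3 - 12*u^2*v + 38*u*v^2 + 4*v^3
  coeff of dv: 2*v*(7*u^2 + 6*u*v + 8*v^2)
F^* omega = (8*u^3 - 12*u^2*v + 38*u*v^2 + 4*v^3) du + (2*v*(7*u^2 + 6*u*v + 8*v^2)) dv.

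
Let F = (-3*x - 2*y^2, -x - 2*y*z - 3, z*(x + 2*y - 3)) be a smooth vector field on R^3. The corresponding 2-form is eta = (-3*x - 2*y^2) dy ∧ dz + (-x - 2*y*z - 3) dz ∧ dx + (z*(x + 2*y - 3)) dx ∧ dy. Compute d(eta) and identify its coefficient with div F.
d(eta) = (x + 2*y - 2*z - 6) dx ∧ dy ∧ dz; div F = x + 2*y - 2*z - 6

For a 2-form in R^3 of the form above, applying d gives a 3-form with coefficient ∂P/∂x + ∂Q/∂y + ∂R/∂z:
  ∂P/∂x = -3
  ∂Q/∂y = -2*z
  ∂R/∂z = x + 2*y - 3
Sum = x + 2*y - 2*z - 6, which is exactly div F.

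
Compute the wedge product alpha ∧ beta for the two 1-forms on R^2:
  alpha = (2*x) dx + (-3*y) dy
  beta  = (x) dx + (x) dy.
alpha ∧ beta = (x*(2*x + 3*y)) dx ∧ dy

Distribute the wedge, using dx_i ∧ dx_j = -dx_j ∧ dx_i and dx_i ∧ dx_i = 0. For each pair (i, j) with i < j, the coefficient of dx_i ∧ dx_j in alpha ∧ beta is (alpha_i * beta_j - alpha_j * beta_i). Collecting: alpha ∧ beta = (x*(2*x + 3*y)) dx ∧ dy.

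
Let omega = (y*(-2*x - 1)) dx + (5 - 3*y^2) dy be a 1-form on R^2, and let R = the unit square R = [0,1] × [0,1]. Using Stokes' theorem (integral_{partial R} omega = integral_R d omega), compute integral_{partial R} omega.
integral_(partial R) omega = 2

Stokes: integral_partial_R omega = integral_R d omega with d omega = (∂Q/∂x - ∂P/∂y) dx ∧ dy.
  ∂Q/∂x = 0
  ∂P/∂y = -2*x - 1
  integrand = ∂Q/∂x - ∂P/∂y = 2*x + 1.
Integrating over R: integral_0^1 integral_0^1 (2*x + 1) dx dy = 2.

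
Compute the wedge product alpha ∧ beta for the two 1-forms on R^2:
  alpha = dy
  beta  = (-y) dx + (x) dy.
alpha ∧ beta = (y) dx ∧ dy

Distribute the wedge, using dx_i ∧ dx_j = -dx_j ∧ dx_i and dx_i ∧ dx_i = 0. For each pair (i, j) with i < j, the coefficient of dx_i ∧ dx_j in alpha ∧ beta is (alpha_i * beta_j - alpha_j * beta_i). Collecting: alpha ∧ beta = (y) dx ∧ dy.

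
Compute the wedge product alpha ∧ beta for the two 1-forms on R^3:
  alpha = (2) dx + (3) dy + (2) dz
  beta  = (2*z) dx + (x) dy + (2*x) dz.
alpha ∧ beta = (2*x - 6*z) dx ∧ dy + (4*x - 4*z) dx ∧ dz + (4*x) dy ∧ dz

Distribute the wedge, using dx_i ∧ dx_j = -dx_j ∧ dx_i and dx_i ∧ dx_i = 0. For each pair (i, j) with i < j, the coefficient of dx_i ∧ dx_j in alpha ∧ beta is (alpha_i * beta_j - alpha_j * beta_i). Collecting: alpha ∧ beta = (2*x - 6*z) dx ∧ dy + (4*x - 4*z) dx ∧ dz + (4*x) dy ∧ dz.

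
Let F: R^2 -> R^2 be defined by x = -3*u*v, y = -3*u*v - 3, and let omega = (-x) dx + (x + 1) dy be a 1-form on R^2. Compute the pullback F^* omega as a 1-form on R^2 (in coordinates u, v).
F^* omega = (-3*v) du + (-3*u) dv

Using F^*(f dg) = (f ∘ F) d(g ∘ F), substitute each coordinate x_i by F_i(u, v) in f_i, and replace dx_i by d F_i = (∂F_i/∂u) du + (∂F_i/∂v) dv.
  For the x component: f_1(F) = 3*u*v; d F_1 = (-3*v) du + (-3*u) dv
  For the y component: f_2(F) = -3*u*v + 1; d F_2 = (-3*v) du + (-3*u) dv
Combining and collecting du, dv coefficients:
  coeff of du: -3*v
  coeff of dv: -3*u
F^* omega = (-3*v) du + (-3*u) dv.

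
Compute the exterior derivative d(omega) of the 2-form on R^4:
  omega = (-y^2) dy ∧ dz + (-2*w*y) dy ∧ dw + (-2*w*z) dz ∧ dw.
d(omega) = 0

For a 2-form omega = sum_{i<j} g_{ij} dx_i ∧ dx_j, the exterior derivative is
  d(omega) = sum_{i<j} d(g_{ij}) ∧ dx_i ∧ dx_j = sum_{i<j, k} (∂g_{ij}/∂x_k) dx_k ∧ dx_i ∧ dx_j.
Expand each term, using dx_k ∧ dx_i ∧ dx_j = sgn(permutation) dx_{(a)} ∧ dx_{(b)} ∧ dx_{(c)} with (a < b < c) sorted:

Collecting like 3-forms: d(omega) = 0.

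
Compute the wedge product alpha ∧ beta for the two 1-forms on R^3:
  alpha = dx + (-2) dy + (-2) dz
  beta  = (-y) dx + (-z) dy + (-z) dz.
alpha ∧ beta = (-2*y - z) dx ∧ dy + (-2*y - z) dx ∧ dz

Distribute the wedge, using dx_i ∧ dx_j = -dx_j ∧ dx_i and dx_i ∧ dx_i = 0. For each pair (i, j) with i < j, the coefficient of dx_i ∧ dx_j in alpha ∧ beta is (alpha_i * beta_j - alpha_j * beta_i). Collecting: alpha ∧ beta = (-2*y - z) dx ∧ dy + (-2*y - z) dx ∧ dz.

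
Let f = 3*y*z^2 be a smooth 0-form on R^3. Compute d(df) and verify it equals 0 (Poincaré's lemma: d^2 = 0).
d(df) = 0

Step 1: df = sum_i (∂f/∂x_i) dx_i = (0) dx + (3*z^2) dy + (6*y*z) dz.
Step 2: Apply d again. Using the 1-form formula, the coefficient of dx ∧ dy in d(df) is ∂^2 f/∂x ∂y - ∂^2 f/∂y ∂x = (0) - (0) = 0 (equality of mixed partials for smooth f).
Similarly for dx ∧ dz and dy ∧ dz — all coefficients vanish. So d(df) = 0.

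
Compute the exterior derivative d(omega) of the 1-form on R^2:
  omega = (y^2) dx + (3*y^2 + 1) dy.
d(omega) = (-2*y) dx ∧ dy

For a 1-form omega = sum_i f_i dx_i, the exterior derivative is
  d(omega) = sum_{i < j} (∂f_j/∂x_i - ∂f_i/∂x_j) dx_i ∧ dx_j.
  coefficient of dx ∧ dy: ∂f_2/∂x - ∂f_1/∂y = ∂(3*y^2 + 1)/∂x - ∂(y^2)/∂y = -2*y
Assembling: d(omega) = (-2*y) dx ∧ dy.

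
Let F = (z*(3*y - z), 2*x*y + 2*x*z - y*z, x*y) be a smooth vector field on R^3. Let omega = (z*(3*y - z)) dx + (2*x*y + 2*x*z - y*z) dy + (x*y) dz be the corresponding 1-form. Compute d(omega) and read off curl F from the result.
d(omega) = (-x + y) dy ∧ dz + (2*y - 2*z) dz ∧ dx + (2*y - z) dx ∧ dy; curl F = (-x + y, 2*y - 2*z, 2*y - z)

d omega = sum_{i<j} (∂f_j/∂x_i - ∂f_i/∂x_j) dx_i ∧ dx_j. Under the identification (dy ∧ dz, dz ∧ dx, dx ∧ dy) ↔ (e_x, e_y, e_z), the coefficients are exactly the components of curl F. Compute:
  ∂R/∂y - ∂Q/∂z = (x) - (2*x - y) = -x + y
  ∂P/∂z - ∂R/∂x = (3*y - 2*z) - (y) = 2*y - 2*z
  ∂Q/∂x - ∂P/∂y = (2*y + 2*z) - (3*z) = 2*y - z.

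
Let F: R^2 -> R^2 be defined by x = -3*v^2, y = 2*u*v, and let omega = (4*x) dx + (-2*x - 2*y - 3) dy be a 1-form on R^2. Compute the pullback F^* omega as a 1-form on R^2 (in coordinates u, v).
F^* omega = (2*v*(-4*u*v + 6*v^2 - 3)) du + (-8*u^2*v + 12*u*v^2 - 6*u + 72*v^3) dv

Using F^*(f dg) = (f ∘ F) d(g ∘ F), substitute each coordinate x_i by F_i(u, v) in f_i, and replace dx_i by d F_i = (∂F_i/∂u) du + (∂F_i/∂v) dv.
  For the x component: f_1(F) = -12*v^2; d F_1 = (0) du + (-6*v) dv
  For the y component: f_2(F) = -4*u*v + 6*v^2 - 3; d F_2 = (2*v) du + (2*u) dv
Combining and collecting du, dv coefficients:
  coeff of du: 2*v*(-4*u*v + 6*v^2 - 3)
  coeff of dv: -8*u^2*v + 12*u*v^2 - 6*u + 72*v^3
F^* omega = (2*v*(-4*u*v + 6*v^2 - 3)) du + (-8*u^2*v + 12*u*v^2 - 6*u + 72*v^3) dv.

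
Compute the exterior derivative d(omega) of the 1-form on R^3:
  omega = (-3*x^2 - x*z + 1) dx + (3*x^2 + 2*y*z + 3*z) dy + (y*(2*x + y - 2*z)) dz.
d(omega) = (6*x) dx ∧ dy + (x + 2*y) dx ∧ dz + (2*x - 2*z - 3) dy ∧ dz

For a 1-form omega = sum_i f_i dx_i, the exterior derivative is
  d(omega) = sum_{i < j} (∂f_j/∂x_i - ∂f_i/∂x_j) dx_i ∧ dx_j.
  coefficient of dx ∧ dy: ∂f_2/∂x - ∂f_1/∂y = ∂(3*x^2 + 2*y*z + 3*z)/∂x - ∂(-3*x^2 - x*z + 1)/∂y = 6*x
  coefficient of dx ∧ dz: ∂f_3/∂x - ∂f_1/∂z = ∂(y*(2*x + y - 2*z))/∂x - ∂(-3*x^2 - x*z + 1)/∂z = x + 2*y
  coefficient of dy ∧ dz: ∂f_3/∂y - ∂f_2/∂z = ∂(y*(2*x + y - 2*z))/∂y - ∂(3*x^2 + 2*y*z + 3*z)/∂z = 2*x - 2*z - 3
Assembling: d(omega) = (6*x) dx ∧ dy + (x + 2*y) dx ∧ dz + (2*x - 2*z - 3) dy ∧ dz.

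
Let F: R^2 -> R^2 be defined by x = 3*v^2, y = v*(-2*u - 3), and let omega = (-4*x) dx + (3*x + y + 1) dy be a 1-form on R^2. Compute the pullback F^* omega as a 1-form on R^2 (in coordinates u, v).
F^* omega = (2*v*(2*u*v - 9*v^2 + 3*v - 1)) du + (4*u^2*v - 18*u*v^2 + 12*u*v - 2*u - 72*v^3 - 27*v^2 + 9*v - 3) dv

Using F^*(f dg) = (f ∘ F) d(g ∘ F), substitute each coordinate x_i by F_i(u, v) in f_i, and replace dx_i by d F_i = (∂F_i/∂u) du + (∂F_i/∂v) dv.
  For the x component: f_1(F) = -12*v^2; d F_1 = (0) du + (6*v) dv
  For the y component: f_2(F) = -2*u*v + 9*v^2 - 3*v + 1; d F_2 = (-2*v) du + (-2*u - 3) dv
Combining and collecting du, dv coefficients:
  coeff of du: 2*v*(2*u*v - 9*v^2 + 3*v - 1)
  coeff of dv: 4*u^2*v - 18*u*v^2 + 12*u*v - 2*u - 72*v^3 - 27*v^2 + 9*v - 3
F^* omega = (2*v*(2*u*v - 9*v^2 + 3*v - 1)) du + (4*u^2*v - 18*u*v^2 + 12*u*v - 2*u - 72*v^3 - 27*v^2 + 9*v - 3) dv.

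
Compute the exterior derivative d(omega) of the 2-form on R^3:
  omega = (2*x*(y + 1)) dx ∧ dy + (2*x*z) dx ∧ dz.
d(omega) = 0

For a 2-form omega = sum_{i<j} g_{ij} dx_i ∧ dx_j, the exterior derivative is
  d(omega) = sum_{i<j} d(g_{ij}) ∧ dx_i ∧ dx_j = sum_{i<j, k} (∂g_{ij}/∂x_k) dx_k ∧ dx_i ∧ dx_j.
Expand each term, using dx_k ∧ dx_i ∧ dx_j = sgn(permutation) dx_{(a)} ∧ dx_{(b)} ∧ dx_{(c)} with (a < b < c) sorted:

Collecting like 3-forms: d(omega) = 0.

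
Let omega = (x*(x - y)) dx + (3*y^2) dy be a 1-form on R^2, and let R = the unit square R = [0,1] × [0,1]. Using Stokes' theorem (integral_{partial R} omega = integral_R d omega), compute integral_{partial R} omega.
integral_(partial R) omega = 1/2

Stokes: integral_partial_R omega = integral_R d omega with d omega = (∂Q/∂x - ∂P/∂y) dx ∧ dy.
  ∂Q/∂x = 0
  ∂P/∂y = -x
  integrand = ∂Q/∂x - ∂P/∂y = x.
Integrating over R: integral_0^1 integral_0^1 (x) dx dy = 1/2.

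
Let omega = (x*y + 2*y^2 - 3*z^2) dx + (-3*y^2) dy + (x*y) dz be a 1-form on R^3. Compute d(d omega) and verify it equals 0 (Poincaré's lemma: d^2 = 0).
d(d omega) = 0

Step 1: d omega = sum_{i<j} (∂f_j/∂x_i - ∂f_i/∂x_j) dx_i ∧ dx_j:
  coeff of dx ∧ dy: -x - 4*y
  coeff of dx ∧ dz: y + 6*z
  coeff of dy ∧ dz: x
Step 2: Apply d again to each 2-form coefficient. The only possible 3-form in R^3 is dx ∧ dy ∧ dz, with coefficient
  ∂(coeff of dy∧dz)/∂x - ∂(coeff of dx∧dz)/∂y + ∂(coeff of dx∧dy)/∂z
  = ∂/∂x (x) - ∂/∂y (y + 6*z) + ∂/∂z (-x - 4*y).
Each of these terms simplifies to sums of mixed partials that cancel in pairs. The result is 0 (by equality of mixed partials for smooth functions — Schwarz / Clairaut).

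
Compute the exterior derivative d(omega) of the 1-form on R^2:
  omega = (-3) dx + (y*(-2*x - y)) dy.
d(omega) = (-2*y) dx ∧ dy

For a 1-form omega = sum_i f_i dx_i, the exterior derivative is
  d(omega) = sum_{i < j} (∂f_j/∂x_i - ∂f_i/∂x_j) dx_i ∧ dx_j.
  coefficient of dx ∧ dy: ∂f_2/∂x - ∂f_1/∂y = ∂(y*(-2*x - y))/∂x - ∂(-3)/∂y = -2*y
Assembling: d(omega) = (-2*y) dx ∧ dy.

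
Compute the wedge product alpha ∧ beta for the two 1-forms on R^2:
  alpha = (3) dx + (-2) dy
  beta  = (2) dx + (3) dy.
alpha ∧ beta = (13) dx ∧ dy

Distribute the wedge, using dx_i ∧ dx_j = -dx_j ∧ dx_i and dx_i ∧ dx_i = 0. For each pair (i, j) with i < j, the coefficient of dx_i ∧ dx_j in alpha ∧ beta is (alpha_i * beta_j - alpha_j * beta_i). Collecting: alpha ∧ beta = (13) dx ∧ dy.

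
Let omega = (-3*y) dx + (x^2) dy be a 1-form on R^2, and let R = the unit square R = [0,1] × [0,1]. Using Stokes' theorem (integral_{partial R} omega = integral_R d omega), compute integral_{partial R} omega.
integral_(partial R) omega = 4

Stokes: integral_partial_R omega = integral_R d omega with d omega = (∂Q/∂x - ∂P/∂y) dx ∧ dy.
  ∂Q/∂x = 2*x
  ∂P/∂y = -3
  integrand = ∂Q/∂x - ∂P/∂y = 2*x + 3.
Integrating over R: integral_0^1 integral_0^1 (2*x + 3) dx dy = 4.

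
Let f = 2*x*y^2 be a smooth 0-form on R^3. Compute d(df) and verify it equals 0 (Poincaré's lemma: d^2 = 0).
d(df) = 0

Step 1: df = sum_i (∂f/∂x_i) dx_i = (2*y^2) dx + (4*x*y) dy + (0) dz.
Step 2: Apply d again. Using the 1-form formula, the coefficient of dx ∧ dy in d(df) is ∂^2 f/∂x ∂y - ∂^2 f/∂y ∂x = (4*y) - (4*y) = 0 (equality of mixed partials for smooth f).
Similarly for dx ∧ dz and dy ∧ dz — all coefficients vanish. So d(df) = 0.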